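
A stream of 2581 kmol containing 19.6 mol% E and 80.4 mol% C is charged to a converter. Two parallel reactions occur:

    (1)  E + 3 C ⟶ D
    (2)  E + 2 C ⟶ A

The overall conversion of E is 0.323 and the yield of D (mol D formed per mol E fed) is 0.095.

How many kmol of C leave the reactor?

Yield of D: 1ξ₁ / 505.9 = 0.095 → ξ₁ = 48.06 kmol.
Conversion of E: 1ξ₁ + 1ξ₂ = 0.323 × 505.9 = 163.4 → ξ₂ = 115.3 kmol.
Outlet amounts (n = n₀ + Σ ν·ξ):
  E: 505.9 − 1(48.06) − 1(115.3) = 342.5
  C: 2075 − 3(48.06) − 2(115.3) = 1700
  D: 0 + 1(48.06) = 48.06
  A: 0 + 1(115.3) = 115.3

1700 kmol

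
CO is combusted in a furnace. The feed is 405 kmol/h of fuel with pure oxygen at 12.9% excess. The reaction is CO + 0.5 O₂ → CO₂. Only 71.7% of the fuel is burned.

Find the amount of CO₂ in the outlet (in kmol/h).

290 kmol/h

Stoichiometric O₂ = 0.5 × 405 = 202.5 kmol/h; O₂ fed = 202.5 × 1.129 = 228.6 kmol/h.
Fuel reacted = 0.717 × 405 → ξ = 290.4 kmol/h.
Outlet (n = n₀ + ν ξ):
  CO: 405 − 1(290.4) = 114.6
  O₂: 228.6 − 0.5(290.4) = 83.43
  CO₂: 0 + 1(290.4) = 290.4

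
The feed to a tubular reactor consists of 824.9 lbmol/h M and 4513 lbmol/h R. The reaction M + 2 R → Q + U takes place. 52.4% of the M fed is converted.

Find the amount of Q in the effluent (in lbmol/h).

432 lbmol/h

M reacted = 0.524 × 824.9 = 432.2 lbmol/h; ν_M = −1, so ξ = 432.2/1 = 432.2 lbmol/h.
Outlet amounts (n = n₀ + ν ξ):
  M: 824.9 − 1(432.2) = 392.7
  R: 4513 − 2(432.2) = 3649
  Q: 0 + 1(432.2) = 432.2
  U: 0 + 1(432.2) = 432.2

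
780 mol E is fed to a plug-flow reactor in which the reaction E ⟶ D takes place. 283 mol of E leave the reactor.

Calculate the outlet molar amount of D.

For E: n = n₀ − 1ξ → 283 = 780 − 1ξ, giving ξ = 497 mol.
Outlet amounts (n = n₀ + ν ξ):
  E: 780 − 1(497) = 283
  D: 0 + 1(497) = 497

497 mol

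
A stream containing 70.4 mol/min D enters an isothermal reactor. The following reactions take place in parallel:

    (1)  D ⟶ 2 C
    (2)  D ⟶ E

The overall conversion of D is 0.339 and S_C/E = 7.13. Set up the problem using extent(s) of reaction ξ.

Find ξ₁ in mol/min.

ξ₁ = 18.6 mol/min

Conversion of D: D consumed = 0.339 × 70.4 = 23.87 mol/min = 1ξ₁ + 1ξ₂.
Selectivity: 2ξ₁ / (1ξ₂) = 7.13 → ξ₁ = 3.565 ξ₂.
Substitute: (1·3.565 + 1) ξ₂ = 23.87 → ξ₂ = 5.228 mol/min, ξ₁ = 18.64 mol/min.
Outlet amounts (n = n₀ + Σ ν·ξ):
  D: 70.4 − 1(18.64) − 1(5.228) = 46.53
  C: 0 + 2(18.64) = 37.28
  E: 0 + 1(5.228) = 5.228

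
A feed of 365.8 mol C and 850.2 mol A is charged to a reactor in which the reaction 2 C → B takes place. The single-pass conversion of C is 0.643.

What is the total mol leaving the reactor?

C reacted = 0.643 × 365.8 = 235.2 mol; ν_C = −2, so ξ = 235.2/2 = 117.6 mol.
Outlet amounts (n = n₀ + ν ξ):
  C: 365.8 − 2(117.6) = 130.6
  B: 0 + 1(117.6) = 117.6
  A: 850.2 (inert)
Total out = 130.6 + 117.6 + 850.2 = 1098 mol.

1100 mol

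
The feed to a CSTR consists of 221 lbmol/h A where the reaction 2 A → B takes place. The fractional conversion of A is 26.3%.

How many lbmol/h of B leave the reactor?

A reacted = 0.263 × 221 = 58.12 lbmol/h; ν_A = −2, so ξ = 58.12/2 = 29.06 lbmol/h.
Outlet amounts (n = n₀ + ν ξ):
  A: 221 − 2(29.06) = 162.9
  B: 0 + 1(29.06) = 29.06

29.1 lbmol/h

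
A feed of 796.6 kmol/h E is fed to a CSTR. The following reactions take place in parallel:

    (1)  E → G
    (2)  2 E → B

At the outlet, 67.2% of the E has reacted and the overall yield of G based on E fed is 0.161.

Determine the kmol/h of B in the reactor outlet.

Yield of G: 1ξ₁ / 796.6 = 0.161 → ξ₁ = 128.3 kmol/h.
Conversion of E: 1ξ₁ + 2ξ₂ = 0.672 × 796.6 = 535.3 → ξ₂ = 203.5 kmol/h.
Outlet amounts (n = n₀ + Σ ν·ξ):
  E: 796.6 − 1(128.3) − 2(203.5) = 261.3
  G: 0 + 1(128.3) = 128.3
  B: 0 + 1(203.5) = 203.5

204 kmol/h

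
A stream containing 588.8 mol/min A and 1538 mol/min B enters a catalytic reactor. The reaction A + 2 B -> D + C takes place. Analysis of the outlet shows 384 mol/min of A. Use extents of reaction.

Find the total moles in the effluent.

1920 mol/min

For A: n = n₀ − 1ξ → 384 = 588.8 − 1ξ, giving ξ = 204.8 mol/min.
Outlet amounts (n = n₀ + ν ξ):
  A: 588.8 − 1(204.8) = 384
  B: 1538 − 2(204.8) = 1128
  D: 0 + 1(204.8) = 204.8
  C: 0 + 1(204.8) = 204.8
Total out = 384 + 1128 + 204.8 + 204.8 = 1922 mol/min.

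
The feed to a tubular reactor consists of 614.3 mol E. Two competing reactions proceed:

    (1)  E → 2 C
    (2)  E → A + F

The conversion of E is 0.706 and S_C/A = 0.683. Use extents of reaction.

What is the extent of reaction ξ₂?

ξ₂ = 323 mol

Conversion of E: E consumed = 0.706 × 614.3 = 433.7 mol = 1ξ₁ + 1ξ₂.
Selectivity: 2ξ₁ / (1ξ₂) = 0.683 → ξ₁ = 0.3415 ξ₂.
Substitute: (1·0.3415 + 1) ξ₂ = 433.7 → ξ₂ = 323.3 mol, ξ₁ = 110.4 mol.
Outlet amounts (n = n₀ + Σ ν·ξ):
  E: 614.3 − 1(110.4) − 1(323.3) = 180.6
  C: 0 + 2(110.4) = 220.8
  A: 0 + 1(323.3) = 323.3
  F: 0 + 1(323.3) = 323.3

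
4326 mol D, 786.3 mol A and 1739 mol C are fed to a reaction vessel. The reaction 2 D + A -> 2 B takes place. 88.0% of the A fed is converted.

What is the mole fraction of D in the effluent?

A reacted = 0.88 × 786.3 = 691.9 mol; ν_A = −1, so ξ = 691.9/1 = 691.9 mol.
Outlet amounts (n = n₀ + ν ξ):
  D: 4326 − 2(691.9) = 2942
  A: 786.3 − 1(691.9) = 94.36
  B: 0 + 2(691.9) = 1384
  C: 1739 (inert)
Total out = 6159 mol; y_D = 2942 / 6159 = 0.4777.

0.478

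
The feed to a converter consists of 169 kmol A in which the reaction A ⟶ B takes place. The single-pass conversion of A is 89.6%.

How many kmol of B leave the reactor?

A reacted = 0.896 × 169 = 151.4 kmol; ν_A = −1, so ξ = 151.4/1 = 151.4 kmol.
Outlet amounts (n = n₀ + ν ξ):
  A: 169 − 1(151.4) = 17.58
  B: 0 + 1(151.4) = 151.4

151 kmol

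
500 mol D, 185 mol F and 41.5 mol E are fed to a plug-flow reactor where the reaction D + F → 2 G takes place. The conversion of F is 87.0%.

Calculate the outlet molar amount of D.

339 mol

F reacted = 0.87 × 185 = 160.9 mol; ν_F = −1, so ξ = 160.9/1 = 160.9 mol.
Outlet amounts (n = n₀ + ν ξ):
  D: 500 − 1(160.9) = 339.1
  F: 185 − 1(160.9) = 24.05
  G: 0 + 2(160.9) = 321.9
  E: 41.5 (inert)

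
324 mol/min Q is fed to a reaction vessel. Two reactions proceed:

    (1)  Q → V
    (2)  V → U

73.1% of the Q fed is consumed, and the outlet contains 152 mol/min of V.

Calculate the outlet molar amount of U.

84.8 mol/min

Conversion of Q: Q consumed = 1ξ₁ = 0.731 × 324 → ξ₁ = 236.8 mol/min.
V balance: n_V = 0 + 1ξ₁ − 1ξ₂ = 152 → ξ₂ = (1·236.8 − 152)/1 = 84.84 mol/min.
Outlet amounts (n = n₀ + Σ ν·ξ):
  Q: 324 − 1(236.8) = 87.16
  V: 0 + 1(236.8) − 1(84.84) = 152
  U: 0 + 1(84.84) = 84.84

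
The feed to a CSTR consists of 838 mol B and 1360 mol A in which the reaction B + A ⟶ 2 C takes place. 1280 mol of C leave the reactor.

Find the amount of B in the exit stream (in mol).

198 mol

For C: n = n₀ + 2ξ → 1280 = 0 + 2ξ, giving ξ = 640 mol.
Outlet amounts (n = n₀ + ν ξ):
  B: 838 − 1(640) = 198
  A: 1360 − 1(640) = 720
  C: 0 + 2(640) = 1280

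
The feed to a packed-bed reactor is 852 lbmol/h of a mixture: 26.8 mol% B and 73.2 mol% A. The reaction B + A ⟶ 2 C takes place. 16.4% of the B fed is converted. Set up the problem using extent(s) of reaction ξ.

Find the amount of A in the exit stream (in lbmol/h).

B reacted = 0.164 × 228.3 = 37.45 lbmol/h; ν_B = −1, so ξ = 37.45/1 = 37.45 lbmol/h.
Outlet amounts (n = n₀ + ν ξ):
  B: 228.3 − 1(37.45) = 190.9
  A: 623.7 − 1(37.45) = 586.2
  C: 0 + 2(37.45) = 74.89

586 lbmol/h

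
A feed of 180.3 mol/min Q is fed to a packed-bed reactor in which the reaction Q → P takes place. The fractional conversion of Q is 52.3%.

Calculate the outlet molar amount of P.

Q reacted = 0.523 × 180.3 = 94.3 mol/min; ν_Q = −1, so ξ = 94.3/1 = 94.3 mol/min.
Outlet amounts (n = n₀ + ν ξ):
  Q: 180.3 − 1(94.3) = 86
  P: 0 + 1(94.3) = 94.3

94.3 mol/min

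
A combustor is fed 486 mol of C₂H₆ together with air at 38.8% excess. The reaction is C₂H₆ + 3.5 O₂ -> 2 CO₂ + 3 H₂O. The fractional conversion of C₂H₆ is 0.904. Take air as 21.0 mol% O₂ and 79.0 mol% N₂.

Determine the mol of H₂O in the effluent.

Stoichiometric O₂ = 3.5 × 486 = 1701 mol; O₂ fed = 1701 × 1.388 = 2361 mol.
N₂ fed = 2361 × 79/21 = 8882 mol.
Fuel reacted = 0.904 × 486 → ξ = 439.3 mol.
Outlet (n = n₀ + ν ξ):
  C₂H₆: 486 − 1(439.3) = 46.66
  O₂: 2361 − 3.5(439.3) = 823.3
  N₂: 8882 (inert)
  CO₂: 0 + 2(439.3) = 878.7
  H₂O: 0 + 3(439.3) = 1318

1320 mol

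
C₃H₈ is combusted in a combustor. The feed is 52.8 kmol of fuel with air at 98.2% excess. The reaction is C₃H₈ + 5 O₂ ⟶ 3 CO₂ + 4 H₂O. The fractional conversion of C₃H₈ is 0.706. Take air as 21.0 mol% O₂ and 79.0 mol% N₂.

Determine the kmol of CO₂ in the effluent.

Stoichiometric O₂ = 5 × 52.8 = 264 kmol; O₂ fed = 264 × 1.982 = 523.2 kmol.
N₂ fed = 523.2 × 79/21 = 1968 kmol.
Fuel reacted = 0.706 × 52.8 → ξ = 37.28 kmol.
Outlet (n = n₀ + ν ξ):
  C₃H₈: 52.8 − 1(37.28) = 15.52
  O₂: 523.2 − 5(37.28) = 336.9
  N₂: 1968 (inert)
  CO₂: 0 + 3(37.28) = 111.8
  H₂O: 0 + 4(37.28) = 149.1

112 kmol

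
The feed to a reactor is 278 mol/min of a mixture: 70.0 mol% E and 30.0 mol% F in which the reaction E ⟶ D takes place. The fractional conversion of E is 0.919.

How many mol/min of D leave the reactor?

E reacted = 0.919 × 194.6 = 178.8 mol/min; ν_E = −1, so ξ = 178.8/1 = 178.8 mol/min.
Outlet amounts (n = n₀ + ν ξ):
  E: 194.6 − 1(178.8) = 15.76
  D: 0 + 1(178.8) = 178.8
  F: 83.4 (inert)

179 mol/min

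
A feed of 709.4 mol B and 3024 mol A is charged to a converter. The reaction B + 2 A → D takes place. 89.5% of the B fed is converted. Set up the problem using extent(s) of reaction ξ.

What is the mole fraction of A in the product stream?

B reacted = 0.895 × 709.4 = 634.9 mol; ν_B = −1, so ξ = 634.9/1 = 634.9 mol.
Outlet amounts (n = n₀ + ν ξ):
  B: 709.4 − 1(634.9) = 74.49
  A: 3024 − 2(634.9) = 1754
  D: 0 + 1(634.9) = 634.9
Total out = 2464 mol; y_A = 1754 / 2464 = 0.712.

0.712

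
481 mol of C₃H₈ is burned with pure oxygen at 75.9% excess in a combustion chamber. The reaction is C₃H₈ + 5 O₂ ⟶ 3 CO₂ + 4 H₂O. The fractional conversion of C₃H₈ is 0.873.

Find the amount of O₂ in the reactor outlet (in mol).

2130 mol

Stoichiometric O₂ = 5 × 481 = 2405 mol; O₂ fed = 2405 × 1.759 = 4230 mol.
Fuel reacted = 0.873 × 481 → ξ = 419.9 mol.
Outlet (n = n₀ + ν ξ):
  C₃H₈: 481 − 1(419.9) = 61.09
  O₂: 4230 − 5(419.9) = 2131
  CO₂: 0 + 3(419.9) = 1260
  H₂O: 0 + 4(419.9) = 1680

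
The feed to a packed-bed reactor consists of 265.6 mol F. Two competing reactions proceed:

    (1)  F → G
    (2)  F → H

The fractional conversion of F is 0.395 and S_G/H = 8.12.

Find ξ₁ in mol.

ξ₁ = 93.4 mol

Conversion of F: F consumed = 0.395 × 265.6 = 104.9 mol = 1ξ₁ + 1ξ₂.
Selectivity: 1ξ₁ / (1ξ₂) = 8.12 → ξ₁ = 8.12 ξ₂.
Substitute: (1·8.12 + 1) ξ₂ = 104.9 → ξ₂ = 11.5 mol, ξ₁ = 93.41 mol.
Outlet amounts (n = n₀ + Σ ν·ξ):
  F: 265.6 − 1(93.41) − 1(11.5) = 160.7
  G: 0 + 1(93.41) = 93.41
  H: 0 + 1(11.5) = 11.5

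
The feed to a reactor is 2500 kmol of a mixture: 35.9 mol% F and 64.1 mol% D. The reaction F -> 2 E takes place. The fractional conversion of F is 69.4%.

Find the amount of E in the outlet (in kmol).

F reacted = 0.694 × 897.5 = 622.9 kmol; ν_F = −1, so ξ = 622.9/1 = 622.9 kmol.
Outlet amounts (n = n₀ + ν ξ):
  F: 897.5 − 1(622.9) = 274.6
  E: 0 + 2(622.9) = 1246
  D: 1602 (inert)

1250 kmol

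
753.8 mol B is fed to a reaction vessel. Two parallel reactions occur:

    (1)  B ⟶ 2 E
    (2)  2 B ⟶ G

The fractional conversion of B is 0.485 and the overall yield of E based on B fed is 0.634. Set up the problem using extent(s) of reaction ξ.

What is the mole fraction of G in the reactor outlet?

0.0681

Yield of E: 2ξ₁ / 753.8 = 0.634 → ξ₁ = 239 mol.
Conversion of B: 1ξ₁ + 2ξ₂ = 0.485 × 753.8 = 365.6 → ξ₂ = 63.32 mol.
Outlet amounts (n = n₀ + Σ ν·ξ):
  B: 753.8 − 1(239) − 2(63.32) = 388.2
  E: 0 + 2(239) = 477.9
  G: 0 + 1(63.32) = 63.32
Total out = 929.4 mol; y_G = 63.32 / 929.4 = 0.06813.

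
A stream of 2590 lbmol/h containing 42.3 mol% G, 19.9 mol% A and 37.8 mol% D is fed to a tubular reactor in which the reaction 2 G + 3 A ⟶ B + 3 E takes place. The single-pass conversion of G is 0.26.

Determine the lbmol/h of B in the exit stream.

142 lbmol/h

G reacted = 0.26 × 1096 = 284.8 lbmol/h; ν_G = −2, so ξ = 284.8/2 = 142.4 lbmol/h.
Outlet amounts (n = n₀ + ν ξ):
  G: 1096 − 2(142.4) = 810.7
  A: 515.4 − 3(142.4) = 88.14
  B: 0 + 1(142.4) = 142.4
  E: 0 + 3(142.4) = 427.3
  D: 979 (inert)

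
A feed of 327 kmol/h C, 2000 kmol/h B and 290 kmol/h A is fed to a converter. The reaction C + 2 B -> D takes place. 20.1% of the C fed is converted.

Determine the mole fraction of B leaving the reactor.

0.752

C reacted = 0.201 × 327 = 65.73 kmol/h; ν_C = −1, so ξ = 65.73/1 = 65.73 kmol/h.
Outlet amounts (n = n₀ + ν ξ):
  C: 327 − 1(65.73) = 261.3
  B: 2000 − 2(65.73) = 1869
  D: 0 + 1(65.73) = 65.73
  A: 290 (inert)
Total out = 2486 kmol/h; y_B = 1869 / 2486 = 0.7518.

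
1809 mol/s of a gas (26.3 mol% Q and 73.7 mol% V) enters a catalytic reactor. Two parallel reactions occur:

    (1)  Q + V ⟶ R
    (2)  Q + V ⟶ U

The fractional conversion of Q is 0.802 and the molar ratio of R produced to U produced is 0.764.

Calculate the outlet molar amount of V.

952 mol/s

Conversion of Q: Q consumed = 0.802 × 475.8 = 381.6 mol/s = 1ξ₁ + 1ξ₂.
Selectivity: 1ξ₁ / (1ξ₂) = 0.764 → ξ₁ = 0.764 ξ₂.
Substitute: (1·0.764 + 1) ξ₂ = 381.6 → ξ₂ = 216.3 mol/s, ξ₁ = 165.3 mol/s.
Outlet amounts (n = n₀ + Σ ν·ξ):
  Q: 475.8 − 1(165.3) − 1(216.3) = 94.2
  V: 1333 − 1(165.3) − 1(216.3) = 951.7
  R: 0 + 1(165.3) = 165.3
  U: 0 + 1(216.3) = 216.3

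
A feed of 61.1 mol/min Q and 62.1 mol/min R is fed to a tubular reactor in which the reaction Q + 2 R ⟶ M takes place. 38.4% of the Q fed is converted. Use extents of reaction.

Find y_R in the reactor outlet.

0.199

Q reacted = 0.384 × 61.1 = 23.46 mol/min; ν_Q = −1, so ξ = 23.46/1 = 23.46 mol/min.
Outlet amounts (n = n₀ + ν ξ):
  Q: 61.1 − 1(23.46) = 37.64
  R: 62.1 − 2(23.46) = 15.18
  M: 0 + 1(23.46) = 23.46
Total out = 76.28 mol/min; y_R = 15.18 / 76.28 = 0.199.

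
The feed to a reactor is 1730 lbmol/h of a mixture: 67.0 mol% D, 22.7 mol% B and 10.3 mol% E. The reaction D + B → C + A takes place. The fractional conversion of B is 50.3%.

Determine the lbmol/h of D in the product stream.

962 lbmol/h

B reacted = 0.503 × 392.7 = 197.5 lbmol/h; ν_B = −1, so ξ = 197.5/1 = 197.5 lbmol/h.
Outlet amounts (n = n₀ + ν ξ):
  D: 1159 − 1(197.5) = 961.6
  B: 392.7 − 1(197.5) = 195.2
  C: 0 + 1(197.5) = 197.5
  A: 0 + 1(197.5) = 197.5
  E: 178.2 (inert)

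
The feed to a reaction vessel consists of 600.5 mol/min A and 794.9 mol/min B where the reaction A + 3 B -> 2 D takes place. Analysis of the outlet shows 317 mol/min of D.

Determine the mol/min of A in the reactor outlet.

442 mol/min

For D: n = n₀ + 2ξ → 317 = 0 + 2ξ, giving ξ = 158.5 mol/min.
Outlet amounts (n = n₀ + ν ξ):
  A: 600.5 − 1(158.5) = 442
  B: 794.9 − 3(158.5) = 319.4
  D: 0 + 2(158.5) = 317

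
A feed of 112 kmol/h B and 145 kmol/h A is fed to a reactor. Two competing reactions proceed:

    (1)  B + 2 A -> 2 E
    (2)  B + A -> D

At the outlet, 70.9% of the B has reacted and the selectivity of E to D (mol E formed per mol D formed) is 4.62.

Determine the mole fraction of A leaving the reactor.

Conversion of B: B consumed = 0.709 × 112 = 79.41 kmol/h = 1ξ₁ + 1ξ₂.
Selectivity: 2ξ₁ / (1ξ₂) = 4.62 → ξ₁ = 2.31 ξ₂.
Substitute: (1·2.31 + 1) ξ₂ = 79.41 → ξ₂ = 23.99 kmol/h, ξ₁ = 55.42 kmol/h.
Outlet amounts (n = n₀ + Σ ν·ξ):
  B: 112 − 1(55.42) − 1(23.99) = 32.59
  A: 145 − 2(55.42) − 1(23.99) = 10.17
  E: 0 + 2(55.42) = 110.8
  D: 0 + 1(23.99) = 23.99
Total out = 177.6 kmol/h; y_A = 10.17 / 177.6 = 0.05729.

0.0573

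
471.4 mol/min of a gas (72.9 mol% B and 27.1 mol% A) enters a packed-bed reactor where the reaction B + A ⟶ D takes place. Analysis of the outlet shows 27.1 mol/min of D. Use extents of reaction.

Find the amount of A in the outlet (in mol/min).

101 mol/min

For D: n = n₀ + 1ξ → 27.1 = 0 + 1ξ, giving ξ = 27.1 mol/min.
Outlet amounts (n = n₀ + ν ξ):
  B: 343.7 − 1(27.1) = 316.6
  A: 127.7 − 1(27.1) = 100.6
  D: 0 + 1(27.1) = 27.1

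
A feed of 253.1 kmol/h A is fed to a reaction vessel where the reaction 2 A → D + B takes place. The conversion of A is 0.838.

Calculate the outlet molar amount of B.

106 kmol/h

A reacted = 0.838 × 253.1 = 212.1 kmol/h; ν_A = −2, so ξ = 212.1/2 = 106 kmol/h.
Outlet amounts (n = n₀ + ν ξ):
  A: 253.1 − 2(106) = 41
  D: 0 + 1(106) = 106
  B: 0 + 1(106) = 106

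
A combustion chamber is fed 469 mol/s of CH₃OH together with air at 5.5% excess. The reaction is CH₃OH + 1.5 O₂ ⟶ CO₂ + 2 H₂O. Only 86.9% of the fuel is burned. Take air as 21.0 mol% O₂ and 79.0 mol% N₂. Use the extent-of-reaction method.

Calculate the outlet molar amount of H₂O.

815 mol/s

Stoichiometric O₂ = 1.5 × 469 = 703.5 mol/s; O₂ fed = 703.5 × 1.055 = 742.2 mol/s.
N₂ fed = 742.2 × 79/21 = 2792 mol/s.
Fuel reacted = 0.869 × 469 → ξ = 407.6 mol/s.
Outlet (n = n₀ + ν ξ):
  CH₃OH: 469 − 1(407.6) = 61.44
  O₂: 742.2 − 1.5(407.6) = 130.9
  N₂: 2792 (inert)
  CO₂: 0 + 1(407.6) = 407.6
  H₂O: 0 + 2(407.6) = 815.1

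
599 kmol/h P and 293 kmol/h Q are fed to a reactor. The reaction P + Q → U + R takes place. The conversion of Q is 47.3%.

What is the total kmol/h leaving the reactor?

Q reacted = 0.473 × 293 = 138.6 kmol/h; ν_Q = −1, so ξ = 138.6/1 = 138.6 kmol/h.
Outlet amounts (n = n₀ + ν ξ):
  P: 599 − 1(138.6) = 460.4
  Q: 293 − 1(138.6) = 154.4
  U: 0 + 1(138.6) = 138.6
  R: 0 + 1(138.6) = 138.6
Total out = 460.4 + 154.4 + 138.6 + 138.6 = 892 kmol/h.

892 kmol/h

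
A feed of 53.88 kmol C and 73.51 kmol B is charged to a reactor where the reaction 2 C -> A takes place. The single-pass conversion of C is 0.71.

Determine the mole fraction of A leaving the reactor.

0.177

C reacted = 0.71 × 53.88 = 38.25 kmol; ν_C = −2, so ξ = 38.25/2 = 19.13 kmol.
Outlet amounts (n = n₀ + ν ξ):
  C: 53.88 − 2(19.13) = 15.63
  A: 0 + 1(19.13) = 19.13
  B: 73.51 (inert)
Total out = 108.3 kmol; y_A = 19.13 / 108.3 = 0.1767.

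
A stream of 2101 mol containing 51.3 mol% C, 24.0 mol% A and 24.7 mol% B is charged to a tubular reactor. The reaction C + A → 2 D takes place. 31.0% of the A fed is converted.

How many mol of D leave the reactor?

A reacted = 0.31 × 504.2 = 156.3 mol; ν_A = −1, so ξ = 156.3/1 = 156.3 mol.
Outlet amounts (n = n₀ + ν ξ):
  C: 1078 − 1(156.3) = 921.5
  A: 504.2 − 1(156.3) = 347.9
  D: 0 + 2(156.3) = 312.6
  B: 518.9 (inert)

313 mol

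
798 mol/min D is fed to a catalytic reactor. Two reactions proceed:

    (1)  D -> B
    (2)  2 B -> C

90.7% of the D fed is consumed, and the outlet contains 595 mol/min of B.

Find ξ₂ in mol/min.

ξ₂ = 64.4 mol/min

Conversion of D: D consumed = 1ξ₁ = 0.907 × 798 → ξ₁ = 723.8 mol/min.
B balance: n_B = 0 + 1ξ₁ − 2ξ₂ = 595 → ξ₂ = (1·723.8 − 595)/2 = 64.39 mol/min.
Outlet amounts (n = n₀ + Σ ν·ξ):
  D: 798 − 1(723.8) = 74.21
  B: 0 + 1(723.8) − 2(64.39) = 595
  C: 0 + 1(64.39) = 64.39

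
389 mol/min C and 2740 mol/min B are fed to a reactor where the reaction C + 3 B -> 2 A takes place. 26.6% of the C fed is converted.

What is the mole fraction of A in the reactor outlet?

0.0708

C reacted = 0.266 × 389 = 103.5 mol/min; ν_C = −1, so ξ = 103.5/1 = 103.5 mol/min.
Outlet amounts (n = n₀ + ν ξ):
  C: 389 − 1(103.5) = 285.5
  B: 2740 − 3(103.5) = 2430
  A: 0 + 2(103.5) = 206.9
Total out = 2922 mol/min; y_A = 206.9 / 2922 = 0.07082.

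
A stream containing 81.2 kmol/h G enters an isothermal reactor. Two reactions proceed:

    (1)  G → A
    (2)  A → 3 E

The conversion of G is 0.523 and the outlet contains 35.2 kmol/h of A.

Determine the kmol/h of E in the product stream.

21.8 kmol/h

Conversion of G: G consumed = 1ξ₁ = 0.523 × 81.2 → ξ₁ = 42.47 kmol/h.
A balance: n_A = 0 + 1ξ₁ − 1ξ₂ = 35.2 → ξ₂ = (1·42.47 − 35.2)/1 = 7.268 kmol/h.
Outlet amounts (n = n₀ + Σ ν·ξ):
  G: 81.2 − 1(42.47) = 38.73
  A: 0 + 1(42.47) − 1(7.268) = 35.2
  E: 0 + 3(7.268) = 21.8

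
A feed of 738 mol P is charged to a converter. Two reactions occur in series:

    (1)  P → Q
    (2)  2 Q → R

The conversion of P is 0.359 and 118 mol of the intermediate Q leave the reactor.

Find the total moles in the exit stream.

Conversion of P: P consumed = 1ξ₁ = 0.359 × 738 → ξ₁ = 264.9 mol.
Q balance: n_Q = 0 + 1ξ₁ − 2ξ₂ = 118 → ξ₂ = (1·264.9 − 118)/2 = 73.47 mol.
Outlet amounts (n = n₀ + Σ ν·ξ):
  P: 738 − 1(264.9) = 473.1
  Q: 0 + 1(264.9) − 2(73.47) = 118
  R: 0 + 1(73.47) = 73.47
Total out = 473.1 + 118 + 73.47 = 664.5 mol.

665 mol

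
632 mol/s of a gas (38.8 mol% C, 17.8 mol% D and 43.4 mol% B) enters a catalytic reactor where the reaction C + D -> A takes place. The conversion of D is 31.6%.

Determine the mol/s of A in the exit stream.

35.5 mol/s

D reacted = 0.316 × 112.5 = 35.55 mol/s; ν_D = −1, so ξ = 35.55/1 = 35.55 mol/s.
Outlet amounts (n = n₀ + ν ξ):
  C: 245.2 − 1(35.55) = 209.7
  D: 112.5 − 1(35.55) = 76.95
  A: 0 + 1(35.55) = 35.55
  B: 274.3 (inert)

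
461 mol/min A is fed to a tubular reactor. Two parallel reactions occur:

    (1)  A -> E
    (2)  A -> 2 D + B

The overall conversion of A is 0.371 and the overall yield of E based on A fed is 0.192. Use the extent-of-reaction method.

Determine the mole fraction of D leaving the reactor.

Yield of E: 1ξ₁ / 461 = 0.192 → ξ₁ = 88.51 mol/min.
Conversion of A: 1ξ₁ + 1ξ₂ = 0.371 × 461 = 171 → ξ₂ = 82.52 mol/min.
Outlet amounts (n = n₀ + Σ ν·ξ):
  A: 461 − 1(88.51) − 1(82.52) = 290
  E: 0 + 1(88.51) = 88.51
  D: 0 + 2(82.52) = 165
  B: 0 + 1(82.52) = 82.52
Total out = 626 mol/min; y_D = 165 / 626 = 0.2636.

0.264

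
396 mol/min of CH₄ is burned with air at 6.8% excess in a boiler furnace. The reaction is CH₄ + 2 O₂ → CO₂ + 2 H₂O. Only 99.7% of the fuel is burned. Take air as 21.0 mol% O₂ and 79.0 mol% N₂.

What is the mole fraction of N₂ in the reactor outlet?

Stoichiometric O₂ = 2 × 396 = 792 mol/min; O₂ fed = 792 × 1.068 = 845.9 mol/min.
N₂ fed = 845.9 × 79/21 = 3182 mol/min.
Fuel reacted = 0.997 × 396 → ξ = 394.8 mol/min.
Outlet (n = n₀ + ν ξ):
  CH₄: 396 − 1(394.8) = 1.188
  O₂: 845.9 − 2(394.8) = 56.23
  N₂: 3182 (inert)
  CO₂: 0 + 1(394.8) = 394.8
  H₂O: 0 + 2(394.8) = 789.6
Total out = 4424 mol/min; y_N₂ = 3182 / 4424 = 0.7193.

0.719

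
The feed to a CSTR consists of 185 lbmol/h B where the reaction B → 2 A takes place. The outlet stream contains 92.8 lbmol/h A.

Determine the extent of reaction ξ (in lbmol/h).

ξ = 46.4 lbmol/h

For A: n = n₀ + 2ξ → 92.8 = 0 + 2ξ, giving ξ = 46.4 lbmol/h.
Outlet amounts (n = n₀ + ν ξ):
  B: 185 − 1(46.4) = 138.6
  A: 0 + 2(46.4) = 92.8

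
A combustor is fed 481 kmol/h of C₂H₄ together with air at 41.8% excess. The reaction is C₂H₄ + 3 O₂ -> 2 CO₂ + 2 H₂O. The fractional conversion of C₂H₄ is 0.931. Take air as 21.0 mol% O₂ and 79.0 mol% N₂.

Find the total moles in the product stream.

Stoichiometric O₂ = 3 × 481 = 1443 kmol/h; O₂ fed = 1443 × 1.418 = 2046 kmol/h.
N₂ fed = 2046 × 79/21 = 7698 kmol/h.
Fuel reacted = 0.931 × 481 → ξ = 447.8 kmol/h.
Outlet (n = n₀ + ν ξ):
  C₂H₄: 481 − 1(447.8) = 33.19
  O₂: 2046 − 3(447.8) = 702.7
  N₂: 7698 (inert)
  CO₂: 0 + 2(447.8) = 895.6
  H₂O: 0 + 2(447.8) = 895.6
Total out = 33.19 + 702.7 + 7698 + 895.6 + 895.6 = 10220 kmol/h.

10200 kmol/h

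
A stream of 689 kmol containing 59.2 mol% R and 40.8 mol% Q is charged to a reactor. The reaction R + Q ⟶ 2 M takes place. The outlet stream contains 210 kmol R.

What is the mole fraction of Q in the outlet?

0.121

For R: n = n₀ − 1ξ → 210 = 407.9 − 1ξ, giving ξ = 197.9 kmol.
Outlet amounts (n = n₀ + ν ξ):
  R: 407.9 − 1(197.9) = 210
  Q: 281.1 − 1(197.9) = 83.22
  M: 0 + 2(197.9) = 395.8
Total out = 689 kmol; y_Q = 83.22 / 689 = 0.1208.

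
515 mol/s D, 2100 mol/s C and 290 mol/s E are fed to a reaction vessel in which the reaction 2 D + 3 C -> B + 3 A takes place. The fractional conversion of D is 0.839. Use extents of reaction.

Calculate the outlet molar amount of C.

D reacted = 0.839 × 515 = 432.1 mol/s; ν_D = −2, so ξ = 432.1/2 = 216 mol/s.
Outlet amounts (n = n₀ + ν ξ):
  D: 515 − 2(216) = 82.92
  C: 2100 − 3(216) = 1452
  B: 0 + 1(216) = 216
  A: 0 + 3(216) = 648.1
  E: 290 (inert)

1450 mol/s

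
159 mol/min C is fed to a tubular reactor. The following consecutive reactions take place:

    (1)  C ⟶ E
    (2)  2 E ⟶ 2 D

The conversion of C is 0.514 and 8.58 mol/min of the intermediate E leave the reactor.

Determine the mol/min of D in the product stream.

73.1 mol/min

Conversion of C: C consumed = 1ξ₁ = 0.514 × 159 → ξ₁ = 81.73 mol/min.
E balance: n_E = 0 + 1ξ₁ − 2ξ₂ = 8.58 → ξ₂ = (1·81.73 − 8.58)/2 = 36.57 mol/min.
Outlet amounts (n = n₀ + Σ ν·ξ):
  C: 159 − 1(81.73) = 77.27
  E: 0 + 1(81.73) − 2(36.57) = 8.58
  D: 0 + 2(36.57) = 73.15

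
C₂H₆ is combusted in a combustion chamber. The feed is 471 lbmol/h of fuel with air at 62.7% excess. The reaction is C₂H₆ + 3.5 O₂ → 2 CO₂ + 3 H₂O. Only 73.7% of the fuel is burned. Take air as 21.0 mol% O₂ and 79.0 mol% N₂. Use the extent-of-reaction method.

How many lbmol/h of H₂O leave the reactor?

1040 lbmol/h

Stoichiometric O₂ = 3.5 × 471 = 1648 lbmol/h; O₂ fed = 1648 × 1.627 = 2682 lbmol/h.
N₂ fed = 2682 × 79/21 = 10090 lbmol/h.
Fuel reacted = 0.737 × 471 → ξ = 347.1 lbmol/h.
Outlet (n = n₀ + ν ξ):
  C₂H₆: 471 − 1(347.1) = 123.9
  O₂: 2682 − 3.5(347.1) = 1467
  N₂: 10090 (inert)
  CO₂: 0 + 2(347.1) = 694.3
  H₂O: 0 + 3(347.1) = 1041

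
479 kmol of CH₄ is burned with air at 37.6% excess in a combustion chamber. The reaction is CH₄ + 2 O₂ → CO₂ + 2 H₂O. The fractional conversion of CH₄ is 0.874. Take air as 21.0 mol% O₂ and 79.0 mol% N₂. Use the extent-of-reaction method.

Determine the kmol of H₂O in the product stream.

Stoichiometric O₂ = 2 × 479 = 958 kmol; O₂ fed = 958 × 1.376 = 1318 kmol.
N₂ fed = 1318 × 79/21 = 4959 kmol.
Fuel reacted = 0.874 × 479 → ξ = 418.6 kmol.
Outlet (n = n₀ + ν ξ):
  CH₄: 479 − 1(418.6) = 60.35
  O₂: 1318 − 2(418.6) = 480.9
  N₂: 4959 (inert)
  CO₂: 0 + 1(418.6) = 418.6
  H₂O: 0 + 2(418.6) = 837.3

837 kmol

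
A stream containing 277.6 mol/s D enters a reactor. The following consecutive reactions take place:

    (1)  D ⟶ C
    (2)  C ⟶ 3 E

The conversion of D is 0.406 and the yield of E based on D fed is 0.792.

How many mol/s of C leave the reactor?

Conversion of D: D consumed = 1ξ₁ = 0.406 × 277.6 → ξ₁ = 112.7 mol/s.
Yield of E: 3ξ₂ / 277.6 = 0.792 → ξ₂ = 73.29 mol/s.
Outlet amounts (n = n₀ + Σ ν·ξ):
  D: 277.6 − 1(112.7) = 164.9
  C: 0 + 1(112.7) − 1(73.29) = 39.42
  E: 0 + 3(73.29) = 219.9

39.4 mol/s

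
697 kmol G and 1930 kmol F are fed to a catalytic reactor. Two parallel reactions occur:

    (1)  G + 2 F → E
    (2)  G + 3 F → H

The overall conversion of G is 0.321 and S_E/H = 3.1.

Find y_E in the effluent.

0.0796

Conversion of G: G consumed = 0.321 × 697 = 223.7 kmol = 1ξ₁ + 1ξ₂.
Selectivity: 1ξ₁ / (1ξ₂) = 3.1 → ξ₁ = 3.1 ξ₂.
Substitute: (1·3.1 + 1) ξ₂ = 223.7 → ξ₂ = 54.57 kmol, ξ₁ = 169.2 kmol.
Outlet amounts (n = n₀ + Σ ν·ξ):
  G: 697 − 1(169.2) − 1(54.57) = 473.3
  F: 1930 − 2(169.2) − 3(54.57) = 1428
  E: 0 + 1(169.2) = 169.2
  H: 0 + 1(54.57) = 54.57
Total out = 2125 kmol; y_E = 169.2 / 2125 = 0.07961.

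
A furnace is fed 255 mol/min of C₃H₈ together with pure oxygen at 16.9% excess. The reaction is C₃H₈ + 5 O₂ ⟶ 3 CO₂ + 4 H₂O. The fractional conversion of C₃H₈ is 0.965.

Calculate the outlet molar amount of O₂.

Stoichiometric O₂ = 5 × 255 = 1275 mol/min; O₂ fed = 1275 × 1.169 = 1490 mol/min.
Fuel reacted = 0.965 × 255 → ξ = 246.1 mol/min.
Outlet (n = n₀ + ν ξ):
  C₃H₈: 255 − 1(246.1) = 8.925
  O₂: 1490 − 5(246.1) = 260.1
  CO₂: 0 + 3(246.1) = 738.2
  H₂O: 0 + 4(246.1) = 984.3

260 mol/min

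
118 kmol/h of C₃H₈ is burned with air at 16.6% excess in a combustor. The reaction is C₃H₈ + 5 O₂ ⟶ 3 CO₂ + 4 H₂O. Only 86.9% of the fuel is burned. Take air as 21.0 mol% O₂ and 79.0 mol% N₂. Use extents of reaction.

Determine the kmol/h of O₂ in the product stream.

175 kmol/h

Stoichiometric O₂ = 5 × 118 = 590 kmol/h; O₂ fed = 590 × 1.166 = 687.9 kmol/h.
N₂ fed = 687.9 × 79/21 = 2588 kmol/h.
Fuel reacted = 0.869 × 118 → ξ = 102.5 kmol/h.
Outlet (n = n₀ + ν ξ):
  C₃H₈: 118 − 1(102.5) = 15.46
  O₂: 687.9 − 5(102.5) = 175.2
  N₂: 2588 (inert)
  CO₂: 0 + 3(102.5) = 307.6
  H₂O: 0 + 4(102.5) = 410.2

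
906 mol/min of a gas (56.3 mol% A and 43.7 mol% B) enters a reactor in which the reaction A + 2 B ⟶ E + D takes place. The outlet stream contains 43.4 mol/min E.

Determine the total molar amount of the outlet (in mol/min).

863 mol/min

For E: n = n₀ + 1ξ → 43.4 = 0 + 1ξ, giving ξ = 43.4 mol/min.
Outlet amounts (n = n₀ + ν ξ):
  A: 510.1 − 1(43.4) = 466.7
  B: 395.9 − 2(43.4) = 309.1
  E: 0 + 1(43.4) = 43.4
  D: 0 + 1(43.4) = 43.4
Total out = 466.7 + 309.1 + 43.4 + 43.4 = 862.6 mol/min.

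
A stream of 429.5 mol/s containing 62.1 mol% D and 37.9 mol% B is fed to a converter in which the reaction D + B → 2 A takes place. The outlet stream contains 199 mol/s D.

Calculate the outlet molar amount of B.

95.1 mol/s

For D: n = n₀ − 1ξ → 199 = 266.7 − 1ξ, giving ξ = 67.72 mol/s.
Outlet amounts (n = n₀ + ν ξ):
  D: 266.7 − 1(67.72) = 199
  B: 162.8 − 1(67.72) = 95.06
  A: 0 + 2(67.72) = 135.4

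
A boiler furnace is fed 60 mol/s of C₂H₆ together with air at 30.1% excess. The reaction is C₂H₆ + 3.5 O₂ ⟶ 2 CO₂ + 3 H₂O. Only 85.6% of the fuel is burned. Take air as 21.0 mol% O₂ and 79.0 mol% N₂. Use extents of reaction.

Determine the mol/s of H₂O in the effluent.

Stoichiometric O₂ = 3.5 × 60 = 210 mol/s; O₂ fed = 210 × 1.301 = 273.2 mol/s.
N₂ fed = 273.2 × 79/21 = 1028 mol/s.
Fuel reacted = 0.856 × 60 → ξ = 51.36 mol/s.
Outlet (n = n₀ + ν ξ):
  C₂H₆: 60 − 1(51.36) = 8.64
  O₂: 273.2 − 3.5(51.36) = 93.45
  N₂: 1028 (inert)
  CO₂: 0 + 2(51.36) = 102.7
  H₂O: 0 + 3(51.36) = 154.1

154 mol/s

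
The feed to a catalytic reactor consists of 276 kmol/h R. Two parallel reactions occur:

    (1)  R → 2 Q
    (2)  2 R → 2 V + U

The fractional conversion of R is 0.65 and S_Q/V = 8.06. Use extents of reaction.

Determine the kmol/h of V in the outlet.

Conversion of R: R consumed = 0.65 × 276 = 179.4 kmol/h = 1ξ₁ + 2ξ₂.
Selectivity: 2ξ₁ / (2ξ₂) = 8.06 → ξ₁ = 8.06 ξ₂.
Substitute: (1·8.06 + 2) ξ₂ = 179.4 → ξ₂ = 17.83 kmol/h, ξ₁ = 143.7 kmol/h.
Outlet amounts (n = n₀ + Σ ν·ξ):
  R: 276 − 1(143.7) − 2(17.83) = 96.6
  Q: 0 + 2(143.7) = 287.5
  V: 0 + 2(17.83) = 35.67
  U: 0 + 1(17.83) = 17.83

35.7 kmol/h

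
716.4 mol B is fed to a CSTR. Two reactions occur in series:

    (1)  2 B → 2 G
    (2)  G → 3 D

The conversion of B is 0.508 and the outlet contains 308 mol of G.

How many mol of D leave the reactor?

168 mol

Conversion of B: B consumed = 2ξ₁ = 0.508 × 716.4 → ξ₁ = 182 mol.
G balance: n_G = 0 + 2ξ₁ − 1ξ₂ = 308 → ξ₂ = (2·182 − 308)/1 = 55.93 mol.
Outlet amounts (n = n₀ + Σ ν·ξ):
  B: 716.4 − 2(182) = 352.5
  G: 0 + 2(182) − 1(55.93) = 308
  D: 0 + 3(55.93) = 167.8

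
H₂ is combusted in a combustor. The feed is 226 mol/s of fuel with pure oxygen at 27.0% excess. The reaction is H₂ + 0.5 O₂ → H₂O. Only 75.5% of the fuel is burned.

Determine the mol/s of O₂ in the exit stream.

58.2 mol/s

Stoichiometric O₂ = 0.5 × 226 = 113 mol/s; O₂ fed = 113 × 1.270 = 143.5 mol/s.
Fuel reacted = 0.755 × 226 → ξ = 170.6 mol/s.
Outlet (n = n₀ + ν ξ):
  H₂: 226 − 1(170.6) = 55.37
  O₂: 143.5 − 0.5(170.6) = 58.19
  H₂O: 0 + 1(170.6) = 170.6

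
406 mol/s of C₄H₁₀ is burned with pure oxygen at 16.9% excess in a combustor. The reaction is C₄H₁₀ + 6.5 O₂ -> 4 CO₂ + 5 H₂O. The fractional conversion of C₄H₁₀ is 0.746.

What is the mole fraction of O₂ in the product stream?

Stoichiometric O₂ = 6.5 × 406 = 2639 mol/s; O₂ fed = 2639 × 1.169 = 3085 mol/s.
Fuel reacted = 0.746 × 406 → ξ = 302.9 mol/s.
Outlet (n = n₀ + ν ξ):
  C₄H₁₀: 406 − 1(302.9) = 103.1
  O₂: 3085 − 6.5(302.9) = 1116
  CO₂: 0 + 4(302.9) = 1212
  H₂O: 0 + 5(302.9) = 1514
Total out = 3945 mol/s; y_O₂ = 1116 / 3945 = 0.2829.

0.283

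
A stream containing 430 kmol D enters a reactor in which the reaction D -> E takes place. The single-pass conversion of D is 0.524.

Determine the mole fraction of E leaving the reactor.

0.524

D reacted = 0.524 × 430 = 225.3 kmol; ν_D = −1, so ξ = 225.3/1 = 225.3 kmol.
Outlet amounts (n = n₀ + ν ξ):
  D: 430 − 1(225.3) = 204.7
  E: 0 + 1(225.3) = 225.3
Total out = 430 kmol; y_E = 225.3 / 430 = 0.524.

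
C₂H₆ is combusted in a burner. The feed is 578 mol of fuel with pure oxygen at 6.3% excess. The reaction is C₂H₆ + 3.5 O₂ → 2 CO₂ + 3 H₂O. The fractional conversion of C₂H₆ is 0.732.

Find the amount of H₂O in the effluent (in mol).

1270 mol

Stoichiometric O₂ = 3.5 × 578 = 2023 mol; O₂ fed = 2023 × 1.063 = 2150 mol.
Fuel reacted = 0.732 × 578 → ξ = 423.1 mol.
Outlet (n = n₀ + ν ξ):
  C₂H₆: 578 − 1(423.1) = 154.9
  O₂: 2150 − 3.5(423.1) = 669.6
  CO₂: 0 + 2(423.1) = 846.2
  H₂O: 0 + 3(423.1) = 1269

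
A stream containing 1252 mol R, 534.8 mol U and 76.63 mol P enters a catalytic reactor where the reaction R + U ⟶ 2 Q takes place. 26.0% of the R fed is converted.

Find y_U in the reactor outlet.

R reacted = 0.26 × 1252 = 325.5 mol; ν_R = −1, so ξ = 325.5/1 = 325.5 mol.
Outlet amounts (n = n₀ + ν ξ):
  R: 1252 − 1(325.5) = 926.5
  U: 534.8 − 1(325.5) = 209.3
  Q: 0 + 2(325.5) = 651
  P: 76.63 (inert)
Total out = 1863 mol; y_U = 209.3 / 1863 = 0.1123.

0.112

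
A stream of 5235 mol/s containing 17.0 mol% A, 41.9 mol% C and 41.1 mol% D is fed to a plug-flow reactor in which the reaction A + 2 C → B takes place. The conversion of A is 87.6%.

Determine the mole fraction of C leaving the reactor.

A reacted = 0.876 × 890 = 779.6 mol/s; ν_A = −1, so ξ = 779.6/1 = 779.6 mol/s.
Outlet amounts (n = n₀ + ν ξ):
  A: 890 − 1(779.6) = 110.4
  C: 2193 − 2(779.6) = 634.3
  B: 0 + 1(779.6) = 779.6
  D: 2152 (inert)
Total out = 3676 mol/s; y_C = 634.3 / 3676 = 0.1726.

0.173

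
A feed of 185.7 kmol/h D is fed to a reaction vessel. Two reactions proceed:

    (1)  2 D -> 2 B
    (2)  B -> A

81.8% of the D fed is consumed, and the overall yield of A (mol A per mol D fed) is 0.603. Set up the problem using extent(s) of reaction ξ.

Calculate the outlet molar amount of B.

Conversion of D: D consumed = 2ξ₁ = 0.818 × 185.7 → ξ₁ = 75.95 kmol/h.
Yield of A: 1ξ₂ / 185.7 = 0.603 → ξ₂ = 112 kmol/h.
Outlet amounts (n = n₀ + Σ ν·ξ):
  D: 185.7 − 2(75.95) = 33.8
  B: 0 + 2(75.95) − 1(112) = 39.93
  A: 0 + 1(112) = 112

39.9 kmol/h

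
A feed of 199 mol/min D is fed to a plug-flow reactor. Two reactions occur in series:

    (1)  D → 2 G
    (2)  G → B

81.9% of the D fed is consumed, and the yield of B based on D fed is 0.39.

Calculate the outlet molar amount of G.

248 mol/min

Conversion of D: D consumed = 1ξ₁ = 0.819 × 199 → ξ₁ = 163 mol/min.
Yield of B: 1ξ₂ / 199 = 0.39 → ξ₂ = 77.61 mol/min.
Outlet amounts (n = n₀ + Σ ν·ξ):
  D: 199 − 1(163) = 36.02
  G: 0 + 2(163) − 1(77.61) = 248.4
  B: 0 + 1(77.61) = 77.61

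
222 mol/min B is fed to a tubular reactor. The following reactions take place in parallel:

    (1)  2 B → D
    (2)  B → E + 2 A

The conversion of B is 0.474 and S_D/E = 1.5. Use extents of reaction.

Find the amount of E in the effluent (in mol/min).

Conversion of B: B consumed = 0.474 × 222 = 105.2 mol/min = 2ξ₁ + 1ξ₂.
Selectivity: 1ξ₁ / (1ξ₂) = 1.5 → ξ₁ = 1.5 ξ₂.
Substitute: (2·1.5 + 1) ξ₂ = 105.2 → ξ₂ = 26.31 mol/min, ξ₁ = 39.46 mol/min.
Outlet amounts (n = n₀ + Σ ν·ξ):
  B: 222 − 2(39.46) − 1(26.31) = 116.8
  D: 0 + 1(39.46) = 39.46
  E: 0 + 1(26.31) = 26.31
  A: 0 + 2(26.31) = 52.61

26.3 mol/min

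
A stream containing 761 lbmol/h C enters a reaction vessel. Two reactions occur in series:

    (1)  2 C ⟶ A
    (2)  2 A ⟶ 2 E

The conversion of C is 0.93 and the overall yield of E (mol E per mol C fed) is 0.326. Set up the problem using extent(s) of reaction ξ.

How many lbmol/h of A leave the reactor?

106 lbmol/h

Conversion of C: C consumed = 2ξ₁ = 0.93 × 761 → ξ₁ = 353.9 lbmol/h.
Yield of E: 2ξ₂ / 761 = 0.326 → ξ₂ = 124 lbmol/h.
Outlet amounts (n = n₀ + Σ ν·ξ):
  C: 761 − 2(353.9) = 53.27
  A: 0 + 1(353.9) − 2(124) = 105.8
  E: 0 + 2(124) = 248.1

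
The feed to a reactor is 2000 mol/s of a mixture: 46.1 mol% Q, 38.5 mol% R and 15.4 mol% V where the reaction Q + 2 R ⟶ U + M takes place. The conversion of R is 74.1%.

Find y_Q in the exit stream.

0.371

R reacted = 0.741 × 770 = 570.6 mol/s; ν_R = −2, so ξ = 570.6/2 = 285.3 mol/s.
Outlet amounts (n = n₀ + ν ξ):
  Q: 922 − 1(285.3) = 636.7
  R: 770 − 2(285.3) = 199.4
  U: 0 + 1(285.3) = 285.3
  M: 0 + 1(285.3) = 285.3
  V: 308 (inert)
Total out = 1715 mol/s; y_Q = 636.7 / 1715 = 0.3713.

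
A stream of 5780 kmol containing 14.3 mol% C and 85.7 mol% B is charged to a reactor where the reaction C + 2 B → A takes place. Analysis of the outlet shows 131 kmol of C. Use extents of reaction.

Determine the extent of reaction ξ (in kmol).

For C: n = n₀ − 1ξ → 131 = 826.5 − 1ξ, giving ξ = 695.5 kmol.
Outlet amounts (n = n₀ + ν ξ):
  C: 826.5 − 1(695.5) = 131
  B: 4953 − 2(695.5) = 3562
  A: 0 + 1(695.5) = 695.5

ξ = 696 kmol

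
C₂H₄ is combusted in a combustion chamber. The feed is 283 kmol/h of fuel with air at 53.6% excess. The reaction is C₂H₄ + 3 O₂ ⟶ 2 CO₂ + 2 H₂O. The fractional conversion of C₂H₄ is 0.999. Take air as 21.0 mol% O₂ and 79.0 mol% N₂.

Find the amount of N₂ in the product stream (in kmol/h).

4910 kmol/h

Stoichiometric O₂ = 3 × 283 = 849 kmol/h; O₂ fed = 849 × 1.536 = 1304 kmol/h.
N₂ fed = 1304 × 79/21 = 4906 kmol/h.
Fuel reacted = 0.999 × 283 → ξ = 282.7 kmol/h.
Outlet (n = n₀ + ν ξ):
  C₂H₄: 283 − 1(282.7) = 0.283
  O₂: 1304 − 3(282.7) = 455.9
  N₂: 4906 (inert)
  CO₂: 0 + 2(282.7) = 565.4
  H₂O: 0 + 2(282.7) = 565.4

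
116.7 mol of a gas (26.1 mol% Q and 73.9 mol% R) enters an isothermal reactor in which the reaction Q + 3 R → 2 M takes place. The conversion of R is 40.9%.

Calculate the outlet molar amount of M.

23.5 mol

R reacted = 0.409 × 86.24 = 35.27 mol; ν_R = −3, so ξ = 35.27/3 = 11.76 mol.
Outlet amounts (n = n₀ + ν ξ):
  Q: 30.46 − 1(11.76) = 18.7
  R: 86.24 − 3(11.76) = 50.97
  M: 0 + 2(11.76) = 23.52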